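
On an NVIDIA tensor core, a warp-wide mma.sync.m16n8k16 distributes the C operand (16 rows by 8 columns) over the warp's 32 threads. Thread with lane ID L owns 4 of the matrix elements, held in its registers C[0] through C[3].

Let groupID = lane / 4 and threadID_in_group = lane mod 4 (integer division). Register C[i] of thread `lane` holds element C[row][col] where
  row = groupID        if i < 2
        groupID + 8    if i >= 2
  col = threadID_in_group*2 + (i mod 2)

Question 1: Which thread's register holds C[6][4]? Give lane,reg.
26,0

r=6->g=6,rb=0  c=4->t=2,b0=0
L=6*4+2=26  i=0*2+0=0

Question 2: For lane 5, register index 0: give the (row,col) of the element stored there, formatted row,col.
L=5→G=5>>2=1, T=5&3=1
[0]→row 1+0=1  col 1·2+0=2

1,2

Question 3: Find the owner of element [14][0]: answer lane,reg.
24,2

r=14->g=6,rb=1  c=0->t=0,b0=0
L=6*4+0=24  i=1*2+0=2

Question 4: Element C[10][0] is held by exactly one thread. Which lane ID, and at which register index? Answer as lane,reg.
8,2

r:10=>grp=2,rB=1  c:0=>tig=0,lo=0
L=2*4+0=8  i=1*2+0=2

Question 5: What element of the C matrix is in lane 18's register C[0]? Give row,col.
L=18=>grp=18>>2=4, tig=18&3=2
[0]=>row 4+0=4  col 2·2+0=4

4,4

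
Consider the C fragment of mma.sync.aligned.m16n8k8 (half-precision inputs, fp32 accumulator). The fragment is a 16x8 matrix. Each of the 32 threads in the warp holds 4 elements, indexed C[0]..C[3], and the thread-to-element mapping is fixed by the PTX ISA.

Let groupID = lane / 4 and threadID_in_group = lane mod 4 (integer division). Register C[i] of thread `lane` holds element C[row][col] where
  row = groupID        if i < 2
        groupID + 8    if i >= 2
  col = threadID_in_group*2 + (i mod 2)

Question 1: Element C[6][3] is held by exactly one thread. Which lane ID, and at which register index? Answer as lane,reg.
25,1

r=6⇒gr=6,Rb=0  c=3⇒th=1,odd=1
L=6*4+1=25  i=0*2+1=1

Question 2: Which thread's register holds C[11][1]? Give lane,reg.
12,3

r:11=>grp=3,rB=1  c:1=>tig=0,lo=1
L=3*4+0=12  i=1*2+1=3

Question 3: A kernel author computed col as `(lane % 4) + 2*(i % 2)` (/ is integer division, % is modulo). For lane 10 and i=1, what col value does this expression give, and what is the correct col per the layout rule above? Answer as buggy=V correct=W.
`(lane % 4) + 2*(i % 2)`[10,1]→4
lane 10: G=2 (10/4), T=2 (10%4)
i=1: r=2+0=2, c=2*2+1=5
col: 4 vs 5

buggy=4 correct=5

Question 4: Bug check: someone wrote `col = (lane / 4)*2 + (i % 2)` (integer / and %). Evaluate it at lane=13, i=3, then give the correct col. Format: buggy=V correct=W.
buggy=7 correct=3

`(lane / 4)*2 + (i % 2)`[13,3]->7
13: gid=3,tid=1
[3] (3+8,1*2+1) = (11,3)
col: 7 vs 3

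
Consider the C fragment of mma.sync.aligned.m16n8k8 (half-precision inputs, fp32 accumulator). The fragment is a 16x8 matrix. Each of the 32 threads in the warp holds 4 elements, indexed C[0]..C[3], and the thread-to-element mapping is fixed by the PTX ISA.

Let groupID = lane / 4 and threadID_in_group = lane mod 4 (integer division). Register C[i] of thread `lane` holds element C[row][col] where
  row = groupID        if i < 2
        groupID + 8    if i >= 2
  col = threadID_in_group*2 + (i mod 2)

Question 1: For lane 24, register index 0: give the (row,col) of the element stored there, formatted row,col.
L=24=>grp=24>>2=6, tig=24&3=0
[0]=>row 6+0=6  col 0·2+0=0

6,0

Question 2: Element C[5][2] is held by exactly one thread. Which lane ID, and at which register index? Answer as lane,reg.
21,0

r=5→G=5,rhi=0  c=2→T=1,p=0
L=5*4+1=21  i=0*2+0=0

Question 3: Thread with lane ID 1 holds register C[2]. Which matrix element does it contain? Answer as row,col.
8,2

1: G=0,T=1
[2] (0+8,1*2+0) = (8,2)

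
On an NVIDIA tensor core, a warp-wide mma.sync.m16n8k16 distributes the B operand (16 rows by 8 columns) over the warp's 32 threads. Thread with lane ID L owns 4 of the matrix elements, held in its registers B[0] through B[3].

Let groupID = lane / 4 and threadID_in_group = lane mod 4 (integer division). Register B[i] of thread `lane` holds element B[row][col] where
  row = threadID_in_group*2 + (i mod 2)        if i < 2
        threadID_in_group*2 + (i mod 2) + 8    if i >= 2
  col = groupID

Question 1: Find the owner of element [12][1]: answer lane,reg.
c=1→G=1  r=12→rhi=1,T=2,p=0
L=1*4+2=6  i=1*2+0=2

6,2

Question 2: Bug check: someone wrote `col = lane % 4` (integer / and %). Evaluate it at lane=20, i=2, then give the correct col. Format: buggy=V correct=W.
buggy=0 correct=5

`lane % 4`[20,2]⇒0
L=20⇒gr=20>>2=5, th=20&3=0
[2]⇒row 0·2+0+8=8  col gr=5
col: 0 vs 5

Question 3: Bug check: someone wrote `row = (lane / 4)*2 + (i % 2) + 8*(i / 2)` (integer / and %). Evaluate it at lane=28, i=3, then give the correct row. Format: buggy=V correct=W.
`(lane / 4)*2 + (i % 2) + 8*(i / 2)`[28,3]→23
L=28→G=28>>2=7, T=28&3=0
[3]→row 0·2+1+8=9  col G=7
row: 23 vs 9

buggy=23 correct=9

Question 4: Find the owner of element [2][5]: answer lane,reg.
c=5⇒gr=5  r=2⇒Rb=0,th=1,odd=0
L=5*4+1=21  i=0*2+0=0

21,0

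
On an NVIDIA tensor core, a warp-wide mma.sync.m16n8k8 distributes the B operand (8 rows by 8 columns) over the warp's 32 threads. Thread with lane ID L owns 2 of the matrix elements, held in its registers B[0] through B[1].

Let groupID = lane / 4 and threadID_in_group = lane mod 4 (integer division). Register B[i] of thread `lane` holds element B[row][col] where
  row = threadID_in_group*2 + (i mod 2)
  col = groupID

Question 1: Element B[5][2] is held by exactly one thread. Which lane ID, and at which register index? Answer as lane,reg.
10,1

c=2->g=2  r=5->t=2,b0=1
L=2*4+2=10  i=1=1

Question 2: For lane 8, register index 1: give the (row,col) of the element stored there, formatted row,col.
8: g=2,t=0
[1] (0*2+1,2) = (1,2)

1,2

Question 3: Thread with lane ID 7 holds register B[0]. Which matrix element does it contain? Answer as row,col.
lane 7⇒7/4=1, 7 mod 4=3
i=0  r:2·3+0⇒6  c:1

6,1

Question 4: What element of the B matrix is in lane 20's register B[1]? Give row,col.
1,5

lane 20→20/4=5, 20 mod 4=0
i=1  r:2·0+1→1  c:5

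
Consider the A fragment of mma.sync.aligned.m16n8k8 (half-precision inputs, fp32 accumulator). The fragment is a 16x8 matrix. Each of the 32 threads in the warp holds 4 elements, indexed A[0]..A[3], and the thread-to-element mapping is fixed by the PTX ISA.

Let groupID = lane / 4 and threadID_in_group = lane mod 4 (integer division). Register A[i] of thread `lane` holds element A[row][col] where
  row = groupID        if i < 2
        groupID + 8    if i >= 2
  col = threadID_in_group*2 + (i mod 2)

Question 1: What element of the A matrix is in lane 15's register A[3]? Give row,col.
11,7

15: grp=3,tig=3
[3] (3+8,3*2+1) = (11,7)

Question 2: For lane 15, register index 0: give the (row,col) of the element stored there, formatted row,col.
L=15->g=15>>2=3, t=15&3=3
[0]->row 3+0=3  col 3·2+0=6

3,6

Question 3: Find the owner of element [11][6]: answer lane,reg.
15,2

r=11->g=3,rb=1  c=6->t=3,b0=0
L=3*4+3=15  i=1*2+0=2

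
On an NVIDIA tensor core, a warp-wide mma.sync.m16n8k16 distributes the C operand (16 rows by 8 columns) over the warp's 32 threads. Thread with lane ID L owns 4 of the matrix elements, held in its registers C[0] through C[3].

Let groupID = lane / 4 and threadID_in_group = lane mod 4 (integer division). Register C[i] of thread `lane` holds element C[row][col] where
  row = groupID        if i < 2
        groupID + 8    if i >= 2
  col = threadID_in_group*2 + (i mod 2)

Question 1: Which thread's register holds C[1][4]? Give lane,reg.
r=1->g=1,rb=0  c=4->t=2,b0=0
L=1*4+2=6  i=0*2+0=0

6,0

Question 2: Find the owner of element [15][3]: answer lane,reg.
r=15→G=7,rhi=1  c=3→T=1,p=1
L=7*4+1=29  i=1*2+1=3

29,3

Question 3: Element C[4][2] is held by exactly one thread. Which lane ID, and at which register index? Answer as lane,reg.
17,0

r: 4->gid=4,r8=0  c: 2->tid=1,i&1=0
L=4*4+1=17  i=0*2+0=0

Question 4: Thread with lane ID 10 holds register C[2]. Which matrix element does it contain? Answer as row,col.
10,4

lane 10: gr=2 (10/4), th=2 (10%4)
i=2: r=2+8=10, c=2*2+0=4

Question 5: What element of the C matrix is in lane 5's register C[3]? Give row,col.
9,3

lane 5: gid=1 (5/4), tid=1 (5%4)
i=3: r=1+8=9, c=1*2+1=3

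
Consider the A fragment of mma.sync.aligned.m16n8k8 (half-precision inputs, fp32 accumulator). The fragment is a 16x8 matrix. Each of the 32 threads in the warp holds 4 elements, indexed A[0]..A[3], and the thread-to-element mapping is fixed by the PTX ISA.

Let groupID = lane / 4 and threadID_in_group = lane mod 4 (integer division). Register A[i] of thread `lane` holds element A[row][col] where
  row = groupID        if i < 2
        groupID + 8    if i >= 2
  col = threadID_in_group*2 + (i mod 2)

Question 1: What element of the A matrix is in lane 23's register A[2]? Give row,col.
lane 23->23/4=5, 23 mod 4=3
i=2  r:5+8->13  c:2·3+0->6

13,6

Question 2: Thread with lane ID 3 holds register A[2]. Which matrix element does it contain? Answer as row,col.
3: gr=0,th=3
[2] (0+8,3*2+0) = (8,6)

8,6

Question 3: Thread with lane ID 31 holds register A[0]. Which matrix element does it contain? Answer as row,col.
L=31->g=31>>2=7, t=31&3=3
[0]->row 7+0=7  col 3·2+0=6

7,6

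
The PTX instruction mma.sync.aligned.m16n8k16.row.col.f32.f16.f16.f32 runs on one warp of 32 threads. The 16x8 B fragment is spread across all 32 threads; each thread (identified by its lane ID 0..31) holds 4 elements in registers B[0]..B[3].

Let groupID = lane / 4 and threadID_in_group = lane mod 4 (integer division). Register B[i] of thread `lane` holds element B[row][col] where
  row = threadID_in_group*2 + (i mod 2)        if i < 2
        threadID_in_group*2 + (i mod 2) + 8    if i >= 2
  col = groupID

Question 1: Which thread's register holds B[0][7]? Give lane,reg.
c=7→G=7  r=0→rhi=0,T=0,p=0
L=7*4+0=28  i=0*2+0=0

28,0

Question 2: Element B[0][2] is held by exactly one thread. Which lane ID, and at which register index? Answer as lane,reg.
c: 2->gid=2  r: 0->r8=0,tid=0,i&1=0
L=2*4+0=8  i=0*2+0=0

8,0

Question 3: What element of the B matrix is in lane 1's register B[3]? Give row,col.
11,0

1: G=0,T=1
[3] (1*2+1+8,0) = (11,0)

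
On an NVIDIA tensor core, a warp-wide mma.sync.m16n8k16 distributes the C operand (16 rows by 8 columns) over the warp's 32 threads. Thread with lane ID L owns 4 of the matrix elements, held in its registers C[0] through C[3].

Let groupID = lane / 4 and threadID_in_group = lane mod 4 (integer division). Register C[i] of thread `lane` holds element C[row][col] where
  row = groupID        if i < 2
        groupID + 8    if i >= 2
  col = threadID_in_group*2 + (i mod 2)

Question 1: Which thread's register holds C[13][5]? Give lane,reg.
r:13=>grp=5,rB=1  c:5=>tig=2,lo=1
L=5*4+2=22  i=1*2+1=3

22,3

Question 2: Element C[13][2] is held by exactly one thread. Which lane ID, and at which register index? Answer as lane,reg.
21,2

r: 13->gid=5,r8=1  c: 2->tid=1,i&1=0
L=5*4+1=21  i=1*2+0=2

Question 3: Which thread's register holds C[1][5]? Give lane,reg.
r=1→G=1,rhi=0  c=5→T=2,p=1
L=1*4+2=6  i=0*2+1=1

6,1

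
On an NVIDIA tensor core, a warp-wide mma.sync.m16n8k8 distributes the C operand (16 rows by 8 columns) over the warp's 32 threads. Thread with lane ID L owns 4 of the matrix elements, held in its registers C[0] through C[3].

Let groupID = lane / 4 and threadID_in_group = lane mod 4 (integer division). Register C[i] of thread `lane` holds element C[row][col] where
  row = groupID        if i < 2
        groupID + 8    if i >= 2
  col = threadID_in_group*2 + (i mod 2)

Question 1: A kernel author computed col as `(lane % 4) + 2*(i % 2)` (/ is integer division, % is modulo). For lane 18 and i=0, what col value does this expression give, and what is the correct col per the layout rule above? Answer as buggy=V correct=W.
`(lane % 4) + 2*(i % 2)`[18,0]->2
L=18->g=18>>2=4, t=18&3=2
[0]->row 4+0=4  col 2·2+0=4
col: 2 vs 4

buggy=2 correct=4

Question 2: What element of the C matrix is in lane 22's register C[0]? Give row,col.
5,4

lane 22: grp=5 (22/4), tig=2 (22%4)
i=0: r=5+0=5, c=2*2+0=4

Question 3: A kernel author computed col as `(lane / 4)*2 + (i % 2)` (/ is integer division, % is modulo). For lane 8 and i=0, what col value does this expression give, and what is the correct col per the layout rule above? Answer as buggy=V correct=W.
`(lane / 4)*2 + (i % 2)`[8,0]=>4
8: grp=2,tig=0
[0] (2+0,0*2+0) = (2,0)
col: 4 vs 0

buggy=4 correct=0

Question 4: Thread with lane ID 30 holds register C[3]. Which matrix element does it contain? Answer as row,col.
L=30->g=30>>2=7, t=30&3=2
[3]->row 7+8=15  col 2·2+1=5

15,5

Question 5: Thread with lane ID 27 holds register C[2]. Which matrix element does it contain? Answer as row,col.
lane 27→27/4=6, 27 mod 4=3
i=2  r:6+8→14  c:2·3+0→6

14,6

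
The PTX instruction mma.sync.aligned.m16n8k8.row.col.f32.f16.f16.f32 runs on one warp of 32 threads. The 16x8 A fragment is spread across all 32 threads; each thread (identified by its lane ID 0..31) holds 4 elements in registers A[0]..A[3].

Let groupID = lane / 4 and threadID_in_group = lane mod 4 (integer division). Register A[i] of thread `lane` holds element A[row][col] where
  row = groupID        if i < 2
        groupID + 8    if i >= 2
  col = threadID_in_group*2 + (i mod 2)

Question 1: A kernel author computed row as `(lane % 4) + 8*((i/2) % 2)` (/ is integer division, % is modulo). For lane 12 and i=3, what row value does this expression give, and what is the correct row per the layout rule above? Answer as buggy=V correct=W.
`(lane % 4) + 8*((i/2) % 2)`[12,3]->8
lane 12: gid=3 (12/4), tid=0 (12%4)
i=3: r=3+8=11, c=0*2+1=1
row: 8 vs 11

buggy=8 correct=11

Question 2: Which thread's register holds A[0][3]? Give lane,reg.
1,1

r:0=>grp=0,rB=0  c:3=>tig=1,lo=1
L=0*4+1=1  i=0*2+1=1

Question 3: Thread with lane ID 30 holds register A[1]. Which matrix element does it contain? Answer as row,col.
7,5

lane 30→30/4=7, 30 mod 4=2
i=1  r:7+0→7  c:2·2+1→5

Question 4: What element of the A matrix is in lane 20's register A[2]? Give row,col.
lane 20: gid=5 (20/4), tid=0 (20%4)
i=2: r=5+8=13, c=0*2+0=0

13,0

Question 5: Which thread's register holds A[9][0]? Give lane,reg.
r=9→G=1,rhi=1  c=0→T=0,p=0
L=1*4+0=4  i=1*2+0=2

4,2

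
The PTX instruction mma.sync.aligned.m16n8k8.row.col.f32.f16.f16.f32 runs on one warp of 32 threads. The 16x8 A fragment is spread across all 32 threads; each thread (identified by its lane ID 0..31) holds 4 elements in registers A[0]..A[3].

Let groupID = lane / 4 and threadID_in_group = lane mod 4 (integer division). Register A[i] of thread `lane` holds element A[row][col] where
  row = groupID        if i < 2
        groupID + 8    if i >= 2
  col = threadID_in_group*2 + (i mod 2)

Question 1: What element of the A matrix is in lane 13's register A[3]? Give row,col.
11,3

lane 13->13/4=3, 13 mod 4=1
i=3  r:3+8->11  c:2·1+1->3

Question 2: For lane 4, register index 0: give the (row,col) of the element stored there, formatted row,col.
1,0

lane 4⇒4/4=1, 4 mod 4=0
i=0  r:1+0⇒1  c:2·0+0⇒0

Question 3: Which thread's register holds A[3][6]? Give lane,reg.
15,0

r:3=>grp=3,rB=0  c:6=>tig=3,lo=0
L=3*4+3=15  i=0*2+0=0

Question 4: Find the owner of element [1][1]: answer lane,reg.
r=1→G=1,rhi=0  c=1→T=0,p=1
L=1*4+0=4  i=0*2+1=1

4,1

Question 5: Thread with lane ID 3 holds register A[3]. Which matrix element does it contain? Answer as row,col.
8,7

L=3→G=3>>2=0, T=3&3=3
[3]→row 0+8=8  col 3·2+1=7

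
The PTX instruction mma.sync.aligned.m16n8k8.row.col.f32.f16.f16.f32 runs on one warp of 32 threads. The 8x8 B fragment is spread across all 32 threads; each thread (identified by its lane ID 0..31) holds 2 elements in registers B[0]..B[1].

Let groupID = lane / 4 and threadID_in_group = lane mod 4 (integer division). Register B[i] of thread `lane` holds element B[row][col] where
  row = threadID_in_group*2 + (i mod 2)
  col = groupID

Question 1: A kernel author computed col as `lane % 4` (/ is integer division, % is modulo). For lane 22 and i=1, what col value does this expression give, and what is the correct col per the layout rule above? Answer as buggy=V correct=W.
`lane % 4`[22,1]⇒2
22: gr=5,th=2
[1] (2*2+1,5) = (5,5)
col: 2 vs 5

buggy=2 correct=5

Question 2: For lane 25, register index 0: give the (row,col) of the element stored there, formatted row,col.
L=25→G=25>>2=6, T=25&3=1
[0]→row 1·2+0=2  col G=6

2,6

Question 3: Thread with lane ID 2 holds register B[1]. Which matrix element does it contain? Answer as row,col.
5,0

L=2->g=2>>2=0, t=2&3=2
[1]->row 2·2+1=5  col g=0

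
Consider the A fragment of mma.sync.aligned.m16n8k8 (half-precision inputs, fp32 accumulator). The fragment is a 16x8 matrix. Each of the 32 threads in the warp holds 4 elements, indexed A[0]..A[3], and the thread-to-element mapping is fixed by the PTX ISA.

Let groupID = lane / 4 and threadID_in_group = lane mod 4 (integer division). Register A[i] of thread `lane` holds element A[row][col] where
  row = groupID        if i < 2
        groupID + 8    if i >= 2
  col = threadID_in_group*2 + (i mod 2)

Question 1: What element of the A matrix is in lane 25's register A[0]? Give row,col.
L=25->g=25>>2=6, t=25&3=1
[0]->row 6+0=6  col 1·2+0=2

6,2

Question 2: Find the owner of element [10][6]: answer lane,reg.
r:10=>grp=2,rB=1  c:6=>tig=3,lo=0
L=2*4+3=11  i=1*2+0=2

11,2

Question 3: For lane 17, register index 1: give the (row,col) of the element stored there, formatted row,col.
lane 17: gr=4 (17/4), th=1 (17%4)
i=1: r=4+0=4, c=1*2+1=3

4,3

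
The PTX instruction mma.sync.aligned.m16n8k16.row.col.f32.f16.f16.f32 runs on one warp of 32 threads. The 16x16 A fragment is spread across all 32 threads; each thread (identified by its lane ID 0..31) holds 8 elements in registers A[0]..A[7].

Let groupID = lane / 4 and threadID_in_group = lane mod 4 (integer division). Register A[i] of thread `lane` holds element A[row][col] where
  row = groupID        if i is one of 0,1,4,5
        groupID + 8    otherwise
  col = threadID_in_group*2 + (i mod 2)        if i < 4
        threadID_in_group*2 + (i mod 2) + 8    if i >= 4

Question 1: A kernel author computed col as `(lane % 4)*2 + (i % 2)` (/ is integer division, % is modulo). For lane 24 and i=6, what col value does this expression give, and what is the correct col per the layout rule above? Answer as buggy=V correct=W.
`(lane % 4)*2 + (i % 2)`[24,6]=>0
L=24=>grp=24>>2=6, tig=24&3=0
[6]=>row 6+8=14  col 0·2+0+8=8
col: 0 vs 8

buggy=0 correct=8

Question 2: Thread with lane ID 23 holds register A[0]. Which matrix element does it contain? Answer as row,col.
L=23->g=23>>2=5, t=23&3=3
[0]->row 5+0=5  col 3·2+0+0=6

5,6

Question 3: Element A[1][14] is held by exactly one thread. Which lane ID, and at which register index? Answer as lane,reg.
r=1->g=1,rb=0  c=14->cb=1,t=3,b0=0
L=1*4+3=7  i=1*4+0*2+0=4

7,4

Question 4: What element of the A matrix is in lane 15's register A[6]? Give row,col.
11,14

lane 15: G=3 (15/4), T=3 (15%4)
i=6: r=3+8=11, c=3*2+0+8=14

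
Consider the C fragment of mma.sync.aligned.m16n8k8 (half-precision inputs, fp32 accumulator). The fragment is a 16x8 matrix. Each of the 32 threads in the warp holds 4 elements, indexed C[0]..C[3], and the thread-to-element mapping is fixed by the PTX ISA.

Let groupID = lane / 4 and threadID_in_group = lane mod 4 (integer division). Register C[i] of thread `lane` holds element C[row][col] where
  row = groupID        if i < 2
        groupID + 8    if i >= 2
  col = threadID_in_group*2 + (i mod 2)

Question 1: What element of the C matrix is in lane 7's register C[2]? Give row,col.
L=7=>grp=7>>2=1, tig=7&3=3
[2]=>row 1+8=9  col 3·2+0=6

9,6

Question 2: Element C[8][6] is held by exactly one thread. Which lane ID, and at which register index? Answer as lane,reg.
3,2

r=8→G=0,rhi=1  c=6→T=3,p=0
L=0*4+3=3  i=1*2+0=2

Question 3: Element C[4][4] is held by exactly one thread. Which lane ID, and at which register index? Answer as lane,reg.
18,0

r:4=>grp=4,rB=0  c:4=>tig=2,lo=0
L=4*4+2=18  i=0*2+0=0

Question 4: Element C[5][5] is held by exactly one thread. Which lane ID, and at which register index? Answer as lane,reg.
r=5⇒gr=5,Rb=0  c=5⇒th=2,odd=1
L=5*4+2=22  i=0*2+1=1

22,1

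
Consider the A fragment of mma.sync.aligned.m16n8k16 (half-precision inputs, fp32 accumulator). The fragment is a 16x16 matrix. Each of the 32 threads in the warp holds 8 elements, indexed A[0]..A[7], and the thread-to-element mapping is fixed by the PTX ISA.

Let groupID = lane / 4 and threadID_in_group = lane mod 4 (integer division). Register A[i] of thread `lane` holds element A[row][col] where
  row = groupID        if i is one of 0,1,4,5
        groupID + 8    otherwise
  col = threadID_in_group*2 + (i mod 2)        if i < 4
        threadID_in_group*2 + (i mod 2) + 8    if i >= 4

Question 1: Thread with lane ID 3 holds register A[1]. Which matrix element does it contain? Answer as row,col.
0,7

lane 3: gr=0 (3/4), th=3 (3%4)
i=1: r=0+0=0, c=3*2+1+0=7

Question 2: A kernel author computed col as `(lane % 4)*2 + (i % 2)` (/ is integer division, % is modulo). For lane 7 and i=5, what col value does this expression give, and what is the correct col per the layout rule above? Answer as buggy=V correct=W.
`(lane % 4)*2 + (i % 2)`[7,5]=>7
lane 7: grp=1 (7/4), tig=3 (7%4)
i=5: r=1+0=1, c=3*2+1+8=15
col: 7 vs 15

buggy=7 correct=15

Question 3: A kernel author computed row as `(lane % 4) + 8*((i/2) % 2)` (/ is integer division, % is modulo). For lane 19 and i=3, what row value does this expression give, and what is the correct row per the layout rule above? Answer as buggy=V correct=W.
`(lane % 4) + 8*((i/2) % 2)`[19,3]->11
lane 19: g=4 (19/4), t=3 (19%4)
i=3: r=4+8=12, c=3*2+1+0=7
row: 11 vs 12

buggy=11 correct=12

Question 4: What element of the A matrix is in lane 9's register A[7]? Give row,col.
10,11

lane 9→9/4=2, 9 mod 4=1
i=7  r:2+8→10  c:2·1+1+8→11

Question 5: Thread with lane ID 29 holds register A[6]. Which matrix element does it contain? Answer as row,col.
lane 29=>29/4=7, 29 mod 4=1
i=6  r:7+8=>15  c:2·1+0+8=>10

15,10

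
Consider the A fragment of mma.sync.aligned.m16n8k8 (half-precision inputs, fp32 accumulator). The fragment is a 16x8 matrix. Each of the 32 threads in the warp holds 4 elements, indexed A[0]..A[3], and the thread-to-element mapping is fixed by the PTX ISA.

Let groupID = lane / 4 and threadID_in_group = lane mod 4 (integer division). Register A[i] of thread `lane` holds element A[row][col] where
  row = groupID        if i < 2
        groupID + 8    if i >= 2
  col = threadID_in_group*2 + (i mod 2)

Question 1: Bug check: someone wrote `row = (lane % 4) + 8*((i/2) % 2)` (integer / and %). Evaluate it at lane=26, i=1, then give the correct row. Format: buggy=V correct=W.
`(lane % 4) + 8*((i/2) % 2)`[26,1]→2
L=26→G=26>>2=6, T=26&3=2
[1]→row 6+0=6  col 2·2+1=5
row: 2 vs 6

buggy=2 correct=6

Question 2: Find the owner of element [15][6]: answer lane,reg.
r=15→G=7,rhi=1  c=6→T=3,p=0
L=7*4+3=31  i=1*2+0=2

31,2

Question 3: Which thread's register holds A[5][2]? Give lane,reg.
21,0

r=5⇒gr=5,Rb=0  c=2⇒th=1,odd=0
L=5*4+1=21  i=0*2+0=0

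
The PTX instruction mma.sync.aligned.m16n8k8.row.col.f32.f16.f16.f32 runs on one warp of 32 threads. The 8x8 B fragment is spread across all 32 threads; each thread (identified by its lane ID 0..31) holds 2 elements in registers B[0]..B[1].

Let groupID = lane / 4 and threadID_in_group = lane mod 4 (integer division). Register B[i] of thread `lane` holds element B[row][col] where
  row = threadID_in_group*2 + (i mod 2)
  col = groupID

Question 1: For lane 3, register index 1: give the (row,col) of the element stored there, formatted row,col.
3: grp=0,tig=3
[1] (3*2+1,0) = (7,0)

7,0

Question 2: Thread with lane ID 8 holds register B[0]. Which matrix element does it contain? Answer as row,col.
0,2

lane 8: G=2 (8/4), T=0 (8%4)
i=0: r=0*2+0=0, c=G=2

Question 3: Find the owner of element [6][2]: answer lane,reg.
11,0

c:2=>grp=2  r:6=>tig=3,lo=0
L=2*4+3=11  i=0=0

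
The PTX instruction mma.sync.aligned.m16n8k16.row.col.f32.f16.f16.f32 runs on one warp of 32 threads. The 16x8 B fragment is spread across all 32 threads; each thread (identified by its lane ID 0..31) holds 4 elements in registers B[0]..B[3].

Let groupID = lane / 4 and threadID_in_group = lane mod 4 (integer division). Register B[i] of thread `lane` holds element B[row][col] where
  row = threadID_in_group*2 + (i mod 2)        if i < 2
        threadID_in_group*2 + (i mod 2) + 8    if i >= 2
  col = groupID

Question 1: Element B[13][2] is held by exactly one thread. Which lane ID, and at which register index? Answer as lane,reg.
10,3

c=2⇒gr=2  r=13⇒Rb=1,th=2,odd=1
L=2*4+2=10  i=1*2+1=3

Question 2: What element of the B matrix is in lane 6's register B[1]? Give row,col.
lane 6->6/4=1, 6 mod 4=2
i=1  r:2·2+1+0->5  c:1

5,1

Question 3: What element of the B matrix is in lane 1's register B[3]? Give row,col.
11,0

lane 1->1/4=0, 1 mod 4=1
i=3  r:2·1+1+8->11  c:0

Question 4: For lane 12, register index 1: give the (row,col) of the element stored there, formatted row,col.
1,3

L=12⇒gr=12>>2=3, th=12&3=0
[1]⇒row 0·2+1+0=1  col gr=3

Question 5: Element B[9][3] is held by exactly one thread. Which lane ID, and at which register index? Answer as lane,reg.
c=3->g=3  r=9->rb=1,t=0,b0=1
L=3*4+0=12  i=1*2+1=3

12,3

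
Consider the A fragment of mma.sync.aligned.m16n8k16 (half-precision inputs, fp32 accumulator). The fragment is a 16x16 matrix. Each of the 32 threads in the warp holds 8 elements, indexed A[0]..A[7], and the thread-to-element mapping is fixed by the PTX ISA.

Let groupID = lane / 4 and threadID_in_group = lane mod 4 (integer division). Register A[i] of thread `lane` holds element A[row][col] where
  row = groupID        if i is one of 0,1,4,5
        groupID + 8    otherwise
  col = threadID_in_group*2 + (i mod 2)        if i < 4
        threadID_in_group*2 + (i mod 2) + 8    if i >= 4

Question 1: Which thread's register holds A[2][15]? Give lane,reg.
r: 2->gid=2,r8=0  c: 15->c8=1,tid=3,i&1=1
L=2*4+3=11  i=1*4+0*2+1=5

11,5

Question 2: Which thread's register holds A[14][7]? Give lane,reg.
27,3

r=14⇒gr=6,Rb=1  c=7⇒Cb=0,th=3,odd=1
L=6*4+3=27  i=0*4+1*2+1=3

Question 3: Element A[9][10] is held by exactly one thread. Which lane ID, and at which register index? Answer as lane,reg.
r: 9->gid=1,r8=1  c: 10->c8=1,tid=1,i&1=0
L=1*4+1=5  i=1*4+1*2+0=6

5,6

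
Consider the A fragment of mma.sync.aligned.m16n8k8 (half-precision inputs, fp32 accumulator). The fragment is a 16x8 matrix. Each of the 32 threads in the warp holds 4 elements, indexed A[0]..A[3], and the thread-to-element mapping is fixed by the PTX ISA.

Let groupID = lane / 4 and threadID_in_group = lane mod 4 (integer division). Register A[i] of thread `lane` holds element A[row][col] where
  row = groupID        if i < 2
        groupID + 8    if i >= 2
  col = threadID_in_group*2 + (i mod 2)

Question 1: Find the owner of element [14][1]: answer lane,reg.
24,3

r=14→G=6,rhi=1  c=1→T=0,p=1
L=6*4+0=24  i=1*2+1=3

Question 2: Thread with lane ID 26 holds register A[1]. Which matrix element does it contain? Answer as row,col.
6,5

L=26->g=26>>2=6, t=26&3=2
[1]->row 6+0=6  col 2·2+1=5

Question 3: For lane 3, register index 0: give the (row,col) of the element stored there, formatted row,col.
0,6

lane 3: G=0 (3/4), T=3 (3%4)
i=0: r=0+0=0, c=3*2+0=6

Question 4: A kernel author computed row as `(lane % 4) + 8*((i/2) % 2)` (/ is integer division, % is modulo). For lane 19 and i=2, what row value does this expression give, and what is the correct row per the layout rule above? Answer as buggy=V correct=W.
buggy=11 correct=12

`(lane % 4) + 8*((i/2) % 2)`[19,2]→11
lane 19→19/4=4, 19 mod 4=3
i=2  r:4+8→12  c:2·3+0→6
row: 11 vs 12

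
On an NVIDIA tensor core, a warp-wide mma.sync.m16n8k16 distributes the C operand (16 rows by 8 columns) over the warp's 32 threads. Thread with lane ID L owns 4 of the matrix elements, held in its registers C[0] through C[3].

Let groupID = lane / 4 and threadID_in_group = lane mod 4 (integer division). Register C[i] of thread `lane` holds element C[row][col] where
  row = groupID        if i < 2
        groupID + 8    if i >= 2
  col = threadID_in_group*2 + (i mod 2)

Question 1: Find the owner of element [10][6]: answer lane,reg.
r=10→G=2,rhi=1  c=6→T=3,p=0
L=2*4+3=11  i=1*2+0=2

11,2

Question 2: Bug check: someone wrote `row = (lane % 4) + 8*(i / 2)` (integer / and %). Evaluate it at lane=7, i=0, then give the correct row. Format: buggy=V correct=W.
`(lane % 4) + 8*(i / 2)`[7,0]->3
lane 7: g=1 (7/4), t=3 (7%4)
i=0: r=1+0=1, c=3*2+0=6
row: 3 vs 1

buggy=3 correct=1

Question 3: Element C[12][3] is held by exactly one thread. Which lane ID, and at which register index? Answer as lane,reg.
r=12->g=4,rb=1  c=3->t=1,b0=1
L=4*4+1=17  i=1*2+1=3

17,3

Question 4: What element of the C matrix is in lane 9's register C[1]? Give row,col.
2,3

9: G=2,T=1
[1] (2+0,1*2+1) = (2,3)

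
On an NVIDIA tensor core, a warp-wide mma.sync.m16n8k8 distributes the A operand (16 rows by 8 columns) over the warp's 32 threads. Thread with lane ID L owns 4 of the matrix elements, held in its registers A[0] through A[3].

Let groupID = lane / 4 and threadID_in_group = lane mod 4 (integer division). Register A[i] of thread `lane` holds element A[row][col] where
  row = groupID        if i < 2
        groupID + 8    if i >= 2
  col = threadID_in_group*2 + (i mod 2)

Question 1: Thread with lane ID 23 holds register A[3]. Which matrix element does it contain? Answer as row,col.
L=23=>grp=23>>2=5, tig=23&3=3
[3]=>row 5+8=13  col 3·2+1=7

13,7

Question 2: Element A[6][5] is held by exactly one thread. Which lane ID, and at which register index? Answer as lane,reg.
26,1

r=6⇒gr=6,Rb=0  c=5⇒th=2,odd=1
L=6*4+2=26  i=0*2+1=1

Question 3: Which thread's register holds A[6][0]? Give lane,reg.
24,0

r=6⇒gr=6,Rb=0  c=0⇒th=0,odd=0
L=6*4+0=24  i=0*2+0=0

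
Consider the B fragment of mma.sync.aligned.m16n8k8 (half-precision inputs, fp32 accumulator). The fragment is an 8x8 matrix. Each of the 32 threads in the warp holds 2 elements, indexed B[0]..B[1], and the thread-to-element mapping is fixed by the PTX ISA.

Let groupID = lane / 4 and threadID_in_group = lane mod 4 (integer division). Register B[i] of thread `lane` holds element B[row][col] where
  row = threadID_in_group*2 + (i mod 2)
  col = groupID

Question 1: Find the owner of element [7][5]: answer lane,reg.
c=5⇒gr=5  r=7⇒th=3,odd=1
L=5*4+3=23  i=1=1

23,1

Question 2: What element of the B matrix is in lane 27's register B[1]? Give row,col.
lane 27=>27/4=6, 27 mod 4=3
i=1  r:2·3+1=>7  c:6

7,6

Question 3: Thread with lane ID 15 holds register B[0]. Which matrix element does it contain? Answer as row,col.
6,3

L=15→G=15>>2=3, T=15&3=3
[0]→row 3·2+0=6  col G=3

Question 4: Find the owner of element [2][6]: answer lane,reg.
25,0

c=6⇒gr=6  r=2⇒th=1,odd=0
L=6*4+1=25  i=0=0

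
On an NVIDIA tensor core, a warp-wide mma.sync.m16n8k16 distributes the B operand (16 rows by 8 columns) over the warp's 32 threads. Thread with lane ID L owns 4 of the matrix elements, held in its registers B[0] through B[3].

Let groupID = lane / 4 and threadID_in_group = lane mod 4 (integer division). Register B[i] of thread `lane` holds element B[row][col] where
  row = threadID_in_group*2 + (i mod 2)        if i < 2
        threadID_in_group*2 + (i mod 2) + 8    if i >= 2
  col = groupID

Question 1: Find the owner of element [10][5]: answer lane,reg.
21,2

c: 5->gid=5  r: 10->r8=1,tid=1,i&1=0
L=5*4+1=21  i=1*2+0=2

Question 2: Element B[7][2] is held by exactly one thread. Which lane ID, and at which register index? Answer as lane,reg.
11,1

c=2⇒gr=2  r=7⇒Rb=0,th=3,odd=1
L=2*4+3=11  i=0*2+1=1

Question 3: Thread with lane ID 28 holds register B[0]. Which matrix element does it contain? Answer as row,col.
0,7

28: gid=7,tid=0
[0] (0*2+0+0,7) = (0,7)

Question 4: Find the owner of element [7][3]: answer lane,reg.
c=3⇒gr=3  r=7⇒Rb=0,th=3,odd=1
L=3*4+3=15  i=0*2+1=1

15,1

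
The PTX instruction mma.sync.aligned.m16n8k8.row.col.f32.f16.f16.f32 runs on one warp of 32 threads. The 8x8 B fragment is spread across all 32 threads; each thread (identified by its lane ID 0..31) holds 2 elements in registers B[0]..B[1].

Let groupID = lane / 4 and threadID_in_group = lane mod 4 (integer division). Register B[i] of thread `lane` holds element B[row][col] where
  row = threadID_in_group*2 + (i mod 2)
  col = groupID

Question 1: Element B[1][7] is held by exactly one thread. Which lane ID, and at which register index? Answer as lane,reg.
c: 7->gid=7  r: 1->tid=0,i&1=1
L=7*4+0=28  i=1=1

28,1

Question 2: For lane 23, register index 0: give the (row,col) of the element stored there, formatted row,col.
23: gid=5,tid=3
[0] (3*2+0,5) = (6,5)

6,5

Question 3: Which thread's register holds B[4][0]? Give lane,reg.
2,0

c=0⇒gr=0  r=4⇒th=2,odd=0
L=0*4+2=2  i=0=0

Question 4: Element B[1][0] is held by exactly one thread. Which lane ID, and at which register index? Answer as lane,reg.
c=0⇒gr=0  r=1⇒th=0,odd=1
L=0*4+0=0  i=1=1

0,1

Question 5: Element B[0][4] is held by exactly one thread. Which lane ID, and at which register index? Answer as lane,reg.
16,0

c=4→G=4  r=0→T=0,p=0
L=4*4+0=16  i=0=0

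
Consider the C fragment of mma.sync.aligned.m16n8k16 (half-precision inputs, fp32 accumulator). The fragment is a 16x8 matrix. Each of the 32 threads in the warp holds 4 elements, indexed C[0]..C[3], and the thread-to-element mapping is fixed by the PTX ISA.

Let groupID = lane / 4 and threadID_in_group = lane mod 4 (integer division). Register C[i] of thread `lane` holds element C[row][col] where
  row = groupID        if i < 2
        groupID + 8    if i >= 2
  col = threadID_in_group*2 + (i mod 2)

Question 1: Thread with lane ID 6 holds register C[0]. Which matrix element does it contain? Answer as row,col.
1,4

lane 6: grp=1 (6/4), tig=2 (6%4)
i=0: r=1+0=1, c=2*2+0=4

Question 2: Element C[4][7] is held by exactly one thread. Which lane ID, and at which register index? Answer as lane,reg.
r:4=>grp=4,rB=0  c:7=>tig=3,lo=1
L=4*4+3=19  i=0*2+1=1

19,1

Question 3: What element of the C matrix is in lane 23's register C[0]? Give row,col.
23: gr=5,th=3
[0] (5+0,3*2+0) = (5,6)

5,6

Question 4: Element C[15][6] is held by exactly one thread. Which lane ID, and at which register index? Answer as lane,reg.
31,2

r=15⇒gr=7,Rb=1  c=6⇒th=3,odd=0
L=7*4+3=31  i=1*2+0=2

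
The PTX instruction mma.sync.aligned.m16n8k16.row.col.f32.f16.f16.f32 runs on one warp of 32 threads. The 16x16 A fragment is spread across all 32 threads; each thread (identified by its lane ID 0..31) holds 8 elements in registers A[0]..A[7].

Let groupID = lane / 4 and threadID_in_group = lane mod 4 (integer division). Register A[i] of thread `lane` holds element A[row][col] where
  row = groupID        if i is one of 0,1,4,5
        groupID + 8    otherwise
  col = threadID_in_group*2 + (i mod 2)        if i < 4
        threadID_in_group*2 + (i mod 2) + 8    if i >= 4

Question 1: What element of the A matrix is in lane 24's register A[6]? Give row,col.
14,8

L=24→G=24>>2=6, T=24&3=0
[6]→row 6+8=14  col 0·2+0+8=8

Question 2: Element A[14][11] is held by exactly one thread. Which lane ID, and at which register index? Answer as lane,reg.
r: 14->gid=6,r8=1  c: 11->c8=1,tid=1,i&1=1
L=6*4+1=25  i=1*4+1*2+1=7

25,7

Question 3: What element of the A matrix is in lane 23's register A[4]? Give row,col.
23: G=5,T=3
[4] (5+0,3*2+0+8) = (5,14)

5,14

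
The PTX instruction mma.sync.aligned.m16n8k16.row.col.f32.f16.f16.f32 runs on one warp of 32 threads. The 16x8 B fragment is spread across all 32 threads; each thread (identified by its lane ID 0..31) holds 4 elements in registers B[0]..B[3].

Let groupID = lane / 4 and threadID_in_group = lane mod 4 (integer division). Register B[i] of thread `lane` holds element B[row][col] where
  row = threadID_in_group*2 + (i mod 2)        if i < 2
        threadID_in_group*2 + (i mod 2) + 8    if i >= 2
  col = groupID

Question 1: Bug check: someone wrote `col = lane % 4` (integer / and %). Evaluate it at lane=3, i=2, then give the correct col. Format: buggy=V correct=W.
buggy=3 correct=0

`lane % 4`[3,2]=>3
3: grp=0,tig=3
[2] (3*2+0+8,0) = (14,0)
col: 3 vs 0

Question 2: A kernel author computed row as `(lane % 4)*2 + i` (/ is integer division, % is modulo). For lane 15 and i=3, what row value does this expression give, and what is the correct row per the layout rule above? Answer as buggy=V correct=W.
buggy=9 correct=15

`(lane % 4)*2 + i`[15,3]->9
15: g=3,t=3
[3] (3*2+1+8,3) = (15,3)
row: 9 vs 15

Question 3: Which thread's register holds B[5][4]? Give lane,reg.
18,1

c=4⇒gr=4  r=5⇒Rb=0,th=2,odd=1
L=4*4+2=18  i=0*2+1=1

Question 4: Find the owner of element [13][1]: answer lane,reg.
c=1⇒gr=1  r=13⇒Rb=1,th=2,odd=1
L=1*4+2=6  i=1*2+1=3

6,3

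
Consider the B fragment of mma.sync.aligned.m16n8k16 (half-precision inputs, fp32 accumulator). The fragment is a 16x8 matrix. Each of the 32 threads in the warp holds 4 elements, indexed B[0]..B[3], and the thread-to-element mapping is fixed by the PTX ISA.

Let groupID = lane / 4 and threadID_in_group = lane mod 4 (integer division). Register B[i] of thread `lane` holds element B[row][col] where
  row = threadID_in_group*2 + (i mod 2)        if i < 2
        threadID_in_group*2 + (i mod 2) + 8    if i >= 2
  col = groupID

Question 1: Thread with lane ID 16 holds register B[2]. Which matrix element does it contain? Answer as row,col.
lane 16=>16/4=4, 16 mod 4=0
i=2  r:2·0+0+8=>8  c:4

8,4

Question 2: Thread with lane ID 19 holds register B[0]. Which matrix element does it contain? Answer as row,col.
6,4

lane 19=>19/4=4, 19 mod 4=3
i=0  r:2·3+0+0=>6  c:4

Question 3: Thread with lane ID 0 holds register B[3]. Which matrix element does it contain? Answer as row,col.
lane 0: g=0 (0/4), t=0 (0%4)
i=3: r=0*2+1+8=9, c=g=0

9,0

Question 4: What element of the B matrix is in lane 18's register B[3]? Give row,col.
13,4

lane 18->18/4=4, 18 mod 4=2
i=3  r:2·2+1+8->13  c:4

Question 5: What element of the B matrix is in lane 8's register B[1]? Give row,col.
1,2

lane 8: g=2 (8/4), t=0 (8%4)
i=1: r=0*2+1+0=1, c=g=2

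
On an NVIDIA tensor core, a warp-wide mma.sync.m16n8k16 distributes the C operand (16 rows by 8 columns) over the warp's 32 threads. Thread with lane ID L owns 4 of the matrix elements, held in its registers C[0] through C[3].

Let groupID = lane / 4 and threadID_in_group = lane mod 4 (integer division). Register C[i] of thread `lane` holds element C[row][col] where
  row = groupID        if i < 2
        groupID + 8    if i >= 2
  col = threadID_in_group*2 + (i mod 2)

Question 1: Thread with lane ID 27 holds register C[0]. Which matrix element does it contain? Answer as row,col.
lane 27⇒27/4=6, 27 mod 4=3
i=0  r:6+0⇒6  c:2·3+0⇒6

6,6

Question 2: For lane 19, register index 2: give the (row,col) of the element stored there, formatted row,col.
12,6

lane 19: gid=4 (19/4), tid=3 (19%4)
i=2: r=4+8=12, c=3*2+0=6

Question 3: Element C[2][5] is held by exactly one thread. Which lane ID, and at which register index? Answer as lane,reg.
r=2→G=2,rhi=0  c=5→T=2,p=1
L=2*4+2=10  i=0*2+1=1

10,1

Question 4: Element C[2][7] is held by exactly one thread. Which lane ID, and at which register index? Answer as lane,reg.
r=2⇒gr=2,Rb=0  c=7⇒th=3,odd=1
L=2*4+3=11  i=0*2+1=1

11,1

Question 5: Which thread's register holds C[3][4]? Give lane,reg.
r:3=>grp=3,rB=0  c:4=>tig=2,lo=0
L=3*4+2=14  i=0*2+0=0

14,0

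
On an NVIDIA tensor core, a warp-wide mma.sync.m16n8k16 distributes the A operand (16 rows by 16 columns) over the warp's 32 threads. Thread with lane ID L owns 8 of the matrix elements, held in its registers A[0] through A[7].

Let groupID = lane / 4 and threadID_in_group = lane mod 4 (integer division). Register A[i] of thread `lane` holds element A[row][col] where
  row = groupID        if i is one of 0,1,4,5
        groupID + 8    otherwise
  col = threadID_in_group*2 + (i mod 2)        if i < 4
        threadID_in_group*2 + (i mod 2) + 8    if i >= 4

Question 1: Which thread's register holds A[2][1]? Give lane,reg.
8,1

r: 2->gid=2,r8=0  c: 1->c8=0,tid=0,i&1=1
L=2*4+0=8  i=0*4+0*2+1=1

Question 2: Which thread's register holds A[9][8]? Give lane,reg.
4,6

r=9->g=1,rb=1  c=8->cb=1,t=0,b0=0
L=1*4+0=4  i=1*4+1*2+0=6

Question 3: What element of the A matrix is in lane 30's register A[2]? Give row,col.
15,4

30: gr=7,th=2
[2] (7+8,2*2+0+0) = (15,4)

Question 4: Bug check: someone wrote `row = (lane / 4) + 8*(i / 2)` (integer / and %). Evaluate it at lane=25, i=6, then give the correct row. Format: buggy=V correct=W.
buggy=30 correct=14

`(lane / 4) + 8*(i / 2)`[25,6]⇒30
L=25⇒gr=25>>2=6, th=25&3=1
[6]⇒row 6+8=14  col 1·2+0+8=10
row: 30 vs 14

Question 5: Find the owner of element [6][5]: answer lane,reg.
r=6→G=6,rhi=0  c=5→chi=0,T=2,p=1
L=6*4+2=26  i=0*4+0*2+1=1

26,1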